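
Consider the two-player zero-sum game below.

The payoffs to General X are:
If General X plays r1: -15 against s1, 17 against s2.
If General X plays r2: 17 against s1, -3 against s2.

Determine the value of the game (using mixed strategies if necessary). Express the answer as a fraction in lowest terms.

Row minima are -15 and -3, so General X's maximin is -3; column maxima are 17 and 17, so General Y's minimax is 17. These differ, so the equilibrium is in mixed strategies.
Let General X play r1 with probability p. General Y is indifferent when −15p + 17(1−p) = 17p − 3(1−p), giving p = 5/13.
Let General Y play s1 with probability q. General X is indifferent when −15q + 17(1−q) = 17q − 3(1−q), giving q = 5/13.
The value is -15·(5/13) + (17)·(8/13) = 61/13.

61/13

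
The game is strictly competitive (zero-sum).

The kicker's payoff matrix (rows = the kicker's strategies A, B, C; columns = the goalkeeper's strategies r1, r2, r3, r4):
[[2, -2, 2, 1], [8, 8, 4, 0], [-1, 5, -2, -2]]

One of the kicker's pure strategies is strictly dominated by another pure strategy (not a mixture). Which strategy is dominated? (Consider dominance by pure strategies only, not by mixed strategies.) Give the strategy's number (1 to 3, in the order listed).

3

Compare C with B: 8 > -1, 8 > 5, 4 > -2, 0 > -2.
So B strictly dominates C for the kicker; C is strictly dominated.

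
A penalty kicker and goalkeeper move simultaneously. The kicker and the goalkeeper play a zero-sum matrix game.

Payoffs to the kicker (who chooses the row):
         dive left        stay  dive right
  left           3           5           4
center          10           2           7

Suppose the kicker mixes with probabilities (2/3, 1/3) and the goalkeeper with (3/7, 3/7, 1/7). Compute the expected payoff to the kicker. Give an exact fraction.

Against (3/7, 3/7, 1/7), each row's expected payoff is left: 4; center: 43/7.
Taking the (2/3, 1/3)-weighted average: (2/3)·(4) + (1/3)·(43/7) = 33/7.

33/7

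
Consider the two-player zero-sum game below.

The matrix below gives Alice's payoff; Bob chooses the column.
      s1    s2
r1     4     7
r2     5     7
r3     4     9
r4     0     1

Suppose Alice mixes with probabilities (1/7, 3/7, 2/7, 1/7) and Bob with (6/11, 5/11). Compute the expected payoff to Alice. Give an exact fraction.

Against (6/11, 5/11), each row's expected payoff is r1: 59/11; r2: 65/11; r3: 69/11; r4: 5/11.
Taking the (1/7, 3/7, 2/7, 1/7)-weighted average: (1/7)·(59/11) + (3/7)·(65/11) + (2/7)·(69/11) + (1/7)·(5/11) = 397/77.

397/77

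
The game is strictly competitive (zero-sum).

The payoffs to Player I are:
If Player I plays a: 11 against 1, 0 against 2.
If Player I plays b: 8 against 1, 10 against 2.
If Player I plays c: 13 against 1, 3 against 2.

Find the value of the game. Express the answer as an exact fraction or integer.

Row a is strictly dominated by row c, so Player I never plays it.
The remaining 2×2 game on (b, c) × (1, 2) has no saddle point. Let Player I play b with probability p; indifference gives 8p + 13(1−p) = 10p + 3(1−p), so p = 5/6.
Similarly Player II's optimal q on 1 is 7/12, and the value is 8·(7/12) + (10)·(5/12) = 53/6.

53/6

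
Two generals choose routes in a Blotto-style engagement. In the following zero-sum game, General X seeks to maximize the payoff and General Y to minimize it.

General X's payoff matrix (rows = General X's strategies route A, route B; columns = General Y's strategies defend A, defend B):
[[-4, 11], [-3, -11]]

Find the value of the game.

Row minima are -4 and -11, so General X's maximin is -4; column maxima are -3 and 11, so General Y's minimax is -3. These differ, so the equilibrium is in mixed strategies.
Let General X play route A with probability p. General Y is indifferent when −4p − 3(1−p) = 11p − 11(1−p), giving p = 8/23.
Let General Y play defend A with probability q. General X is indifferent when −4q + 11(1−q) = −3q − 11(1−q), giving q = 22/23.
The value is -4·(22/23) + (11)·(1/23) = -77/23.

-77/23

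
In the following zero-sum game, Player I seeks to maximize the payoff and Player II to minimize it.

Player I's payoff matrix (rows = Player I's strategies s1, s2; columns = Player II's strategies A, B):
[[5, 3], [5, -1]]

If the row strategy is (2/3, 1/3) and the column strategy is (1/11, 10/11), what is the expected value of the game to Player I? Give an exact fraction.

65/33

Against (1/11, 10/11), each row's expected payoff is s1: 35/11; s2: -5/11.
Taking the (2/3, 1/3)-weighted average: (2/3)·(35/11) + (1/3)·(-5/11) = 65/33.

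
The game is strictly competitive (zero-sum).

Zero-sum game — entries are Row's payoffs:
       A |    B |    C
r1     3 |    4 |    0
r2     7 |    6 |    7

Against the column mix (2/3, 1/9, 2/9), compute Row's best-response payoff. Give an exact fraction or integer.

62/9

r1: (3)·(2/3) + (4)·(1/9) + (0)·(2/9) = 22/9.
r2: (7)·(2/3) + (6)·(1/9) + (7)·(2/9) = 62/9.
The best pure response is r2 with expected payoff 62/9.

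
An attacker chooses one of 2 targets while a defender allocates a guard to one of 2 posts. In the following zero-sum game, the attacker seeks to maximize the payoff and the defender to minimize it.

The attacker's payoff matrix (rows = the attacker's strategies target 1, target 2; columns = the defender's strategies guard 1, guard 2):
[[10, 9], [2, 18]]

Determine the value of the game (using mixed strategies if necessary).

162/17

Row minima are 9 and 2, so the attacker's maximin is 9; column maxima are 10 and 18, so the defender's minimax is 10. These differ, so the equilibrium is in mixed strategies.
Let the attacker play target 1 with probability p. The defender is indifferent when 10p + 2(1−p) = 9p + 18(1−p), giving p = 16/17.
Let the defender play guard 1 with probability q. The attacker is indifferent when 10q + 9(1−q) = 2q + 18(1−q), giving q = 9/17.
The value is 10·(9/17) + (9)·(8/17) = 162/17.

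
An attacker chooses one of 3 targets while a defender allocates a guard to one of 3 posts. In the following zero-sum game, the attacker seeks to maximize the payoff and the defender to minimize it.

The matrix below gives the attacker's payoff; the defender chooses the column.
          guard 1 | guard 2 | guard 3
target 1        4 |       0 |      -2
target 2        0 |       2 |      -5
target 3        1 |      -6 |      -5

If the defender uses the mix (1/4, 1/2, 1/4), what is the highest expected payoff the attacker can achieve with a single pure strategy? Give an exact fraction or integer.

target 1: (4)·(1/4) + (0)·(1/2) + (-2)·(1/4) = 1/2.
target 2: (0)·(1/4) + (2)·(1/2) + (-5)·(1/4) = -1/4.
target 3: (1)·(1/4) + (-6)·(1/2) + (-5)·(1/4) = -4.
The best pure response is target 1 with expected payoff 1/2.

1/2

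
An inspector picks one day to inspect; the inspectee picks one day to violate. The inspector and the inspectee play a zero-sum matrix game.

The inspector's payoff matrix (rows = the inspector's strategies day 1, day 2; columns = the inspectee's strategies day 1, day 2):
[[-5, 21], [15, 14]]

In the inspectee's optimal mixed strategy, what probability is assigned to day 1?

Row minima are -5 and 14, so the inspector's maximin is 14; column maxima are 15 and 21, so the inspectee's minimax is 15. These differ, so the equilibrium is in mixed strategies.
Let the inspectee play day 1 with probability q. The inspector is indifferent when −5q + 21(1−q) = 15q + 14(1−q), giving q = 7/27.

7/27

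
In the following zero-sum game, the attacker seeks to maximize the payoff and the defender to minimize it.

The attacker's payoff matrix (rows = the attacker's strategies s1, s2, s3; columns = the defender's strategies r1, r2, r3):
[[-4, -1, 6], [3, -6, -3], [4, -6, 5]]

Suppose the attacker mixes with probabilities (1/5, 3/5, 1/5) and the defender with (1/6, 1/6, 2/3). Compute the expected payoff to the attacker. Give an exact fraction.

-4/15

Against (1/6, 1/6, 2/3), each row's expected payoff is s1: 19/6; s2: -5/2; s3: 3.
Taking the (1/5, 3/5, 1/5)-weighted average: (1/5)·(19/6) + (3/5)·(-5/2) + (1/5)·(3) = -4/15.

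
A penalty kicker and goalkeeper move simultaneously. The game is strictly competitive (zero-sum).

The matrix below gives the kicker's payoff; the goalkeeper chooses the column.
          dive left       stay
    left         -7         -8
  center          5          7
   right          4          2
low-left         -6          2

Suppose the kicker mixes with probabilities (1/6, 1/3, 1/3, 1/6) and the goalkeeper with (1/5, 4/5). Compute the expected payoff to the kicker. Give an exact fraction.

Against (1/5, 4/5), each row's expected payoff is left: -39/5; center: 33/5; right: 12/5; low-left: 2/5.
Taking the (1/6, 1/3, 1/3, 1/6)-weighted average: (1/6)·(-39/5) + (1/3)·(33/5) + (1/3)·(12/5) + (1/6)·(2/5) = 53/30.

53/30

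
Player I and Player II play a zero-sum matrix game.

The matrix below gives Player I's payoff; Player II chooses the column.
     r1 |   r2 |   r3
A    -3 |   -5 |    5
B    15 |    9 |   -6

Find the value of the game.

3/5

Column r1 is strictly dominated by r2 for Player II (it gives Player I more in every row).
The remaining 2×2 game on (A, B) × (r2, r3) has no saddle point. Let Player I play A with probability p; indifference gives −5p + 9(1−p) = 5p − 6(1−p), so p = 3/5.
Similarly Player II's optimal q on r2 is 11/25, and the value is -5·(11/25) + (5)·(14/25) = 3/5.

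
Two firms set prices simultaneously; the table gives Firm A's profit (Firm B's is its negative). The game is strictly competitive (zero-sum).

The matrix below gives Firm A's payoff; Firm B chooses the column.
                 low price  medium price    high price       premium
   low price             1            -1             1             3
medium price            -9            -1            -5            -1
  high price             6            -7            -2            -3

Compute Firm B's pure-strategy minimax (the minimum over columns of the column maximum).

The worst case (largest entry) in each column is low price: 6, medium price: -1, high price: 1, premium: 3.
The best (smallest) of these is -1.

-1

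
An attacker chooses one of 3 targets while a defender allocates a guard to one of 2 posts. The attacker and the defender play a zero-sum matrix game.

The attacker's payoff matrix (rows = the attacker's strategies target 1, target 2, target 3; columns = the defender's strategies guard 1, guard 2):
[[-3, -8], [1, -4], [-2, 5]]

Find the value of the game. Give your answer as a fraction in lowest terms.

-1/4

Row target 1 is strictly dominated by row target 2, so the attacker never plays it.
The remaining 2×2 game on (target 2, target 3) × (guard 1, guard 2) has no saddle point. Let the attacker play target 2 with probability p; indifference gives p − 2(1−p) = −4p + 5(1−p), so p = 7/12.
Similarly the defender's optimal q on guard 1 is 3/4, and the value is 1·(3/4) + (-4)·(1/4) = -1/4.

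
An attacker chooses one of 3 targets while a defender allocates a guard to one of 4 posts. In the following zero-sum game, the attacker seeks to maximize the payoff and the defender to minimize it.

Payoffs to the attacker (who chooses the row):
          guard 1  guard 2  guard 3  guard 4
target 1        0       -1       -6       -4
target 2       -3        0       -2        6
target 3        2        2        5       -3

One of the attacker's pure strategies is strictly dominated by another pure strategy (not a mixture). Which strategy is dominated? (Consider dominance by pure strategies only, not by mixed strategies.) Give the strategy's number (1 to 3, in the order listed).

Compare target 1 with target 3: 2 > 0, 2 > -1, 5 > -6, -3 > -4.
So target 3 strictly dominates target 1 for the attacker; target 1 is strictly dominated.

1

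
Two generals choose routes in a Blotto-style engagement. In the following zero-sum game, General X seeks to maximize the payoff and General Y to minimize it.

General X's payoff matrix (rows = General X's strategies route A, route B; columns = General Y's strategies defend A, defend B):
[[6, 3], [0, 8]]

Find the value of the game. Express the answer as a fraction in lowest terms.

Row minima are 3 and 0, so General X's maximin is 3; column maxima are 6 and 8, so General Y's minimax is 6. These differ, so the equilibrium is in mixed strategies.
Let General X play route A with probability p. General Y is indifferent when 6p = 3p + 8(1−p), giving p = 8/11.
Let General Y play defend A with probability q. General X is indifferent when 6q + 3(1−q) = 8(1−q), giving q = 5/11.
The value is 6·(5/11) + (3)·(6/11) = 48/11.

48/11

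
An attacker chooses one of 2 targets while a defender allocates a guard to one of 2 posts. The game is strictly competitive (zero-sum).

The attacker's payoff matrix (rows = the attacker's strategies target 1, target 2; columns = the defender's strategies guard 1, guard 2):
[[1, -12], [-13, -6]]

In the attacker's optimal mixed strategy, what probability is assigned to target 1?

7/20

Row minima are -12 and -13, so the attacker's maximin is -12; column maxima are 1 and -6, so the defender's minimax is -6. These differ, so the equilibrium is in mixed strategies.
Let the attacker play target 1 with probability p. The defender is indifferent when p − 13(1−p) = −12p − 6(1−p), giving p = 7/20.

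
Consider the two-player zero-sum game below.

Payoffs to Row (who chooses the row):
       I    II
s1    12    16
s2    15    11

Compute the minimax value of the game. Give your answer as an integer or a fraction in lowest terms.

27/2

Row minima are 12 and 11, so Row's maximin is 12; column maxima are 15 and 16, so Column's minimax is 15. These differ, so the equilibrium is in mixed strategies.
Let Row play s1 with probability p. Column is indifferent when 12p + 15(1−p) = 16p + 11(1−p), giving p = 1/2.
Let Column play I with probability q. Row is indifferent when 12q + 16(1−q) = 15q + 11(1−q), giving q = 5/8.
The value is 12·(5/8) + (16)·(3/8) = 27/2.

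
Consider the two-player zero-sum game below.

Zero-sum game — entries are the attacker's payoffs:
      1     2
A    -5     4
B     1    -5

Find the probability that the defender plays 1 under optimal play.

3/5

Row minima are -5 and -5, so the attacker's maximin is -5; column maxima are 1 and 4, so the defender's minimax is 1. These differ, so the equilibrium is in mixed strategies.
Let the defender play 1 with probability q. The attacker is indifferent when −5q + 4(1−q) = q − 5(1−q), giving q = 3/5.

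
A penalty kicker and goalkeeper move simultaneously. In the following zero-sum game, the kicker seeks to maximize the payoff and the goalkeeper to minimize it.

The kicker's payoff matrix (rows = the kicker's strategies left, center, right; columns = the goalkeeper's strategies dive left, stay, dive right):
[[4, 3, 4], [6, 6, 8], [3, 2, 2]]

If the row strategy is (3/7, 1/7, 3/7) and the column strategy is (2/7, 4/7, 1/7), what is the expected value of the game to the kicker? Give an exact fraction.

Against (2/7, 4/7, 1/7), each row's expected payoff is left: 24/7; center: 44/7; right: 16/7.
Taking the (3/7, 1/7, 3/7)-weighted average: (3/7)·(24/7) + (1/7)·(44/7) + (3/7)·(16/7) = 164/49.

164/49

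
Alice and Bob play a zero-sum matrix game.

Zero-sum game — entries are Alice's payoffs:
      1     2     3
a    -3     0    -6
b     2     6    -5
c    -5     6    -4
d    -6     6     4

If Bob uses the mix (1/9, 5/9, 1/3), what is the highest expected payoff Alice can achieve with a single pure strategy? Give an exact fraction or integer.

a: (-3)·(1/9) + (0)·(5/9) + (-6)·(1/3) = -7/3.
b: (2)·(1/9) + (6)·(5/9) + (-5)·(1/3) = 17/9.
c: (-5)·(1/9) + (6)·(5/9) + (-4)·(1/3) = 13/9.
d: (-6)·(1/9) + (6)·(5/9) + (4)·(1/3) = 4.
The best pure response is d with expected payoff 4.

4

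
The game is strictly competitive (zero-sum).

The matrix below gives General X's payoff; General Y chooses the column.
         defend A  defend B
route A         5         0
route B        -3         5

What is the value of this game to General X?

25/13

Row minima are 0 and -3, so General X's maximin is 0; column maxima are 5 and 5, so General Y's minimax is 5. These differ, so the equilibrium is in mixed strategies.
Let General X play route A with probability p. General Y is indifferent when 5p − 3(1−p) = 5(1−p), giving p = 8/13.
Let General Y play defend A with probability q. General X is indifferent when 5q = −3q + 5(1−q), giving q = 5/13.
The value is 5·(5/13) + (0)·(8/13) = 25/13.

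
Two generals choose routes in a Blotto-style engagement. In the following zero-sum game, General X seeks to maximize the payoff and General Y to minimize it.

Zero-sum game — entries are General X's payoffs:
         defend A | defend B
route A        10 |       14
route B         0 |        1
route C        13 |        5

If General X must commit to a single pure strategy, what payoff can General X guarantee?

The worst-case payoff for each row is route A: 10, route B: 0, route C: 5.
The best of these is 10.

10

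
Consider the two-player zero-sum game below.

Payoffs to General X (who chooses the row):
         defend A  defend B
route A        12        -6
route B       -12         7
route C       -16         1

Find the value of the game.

12/37

Row route C is strictly dominated by row route B, so General X never plays it.
The remaining 2×2 game on (route A, route B) × (defend A, defend B) has no saddle point. Let General X play route A with probability p; indifference gives 12p − 12(1−p) = −6p + 7(1−p), so p = 19/37.
Similarly General Y's optimal q on defend A is 13/37, and the value is 12·(13/37) + (-6)·(24/37) = 12/37.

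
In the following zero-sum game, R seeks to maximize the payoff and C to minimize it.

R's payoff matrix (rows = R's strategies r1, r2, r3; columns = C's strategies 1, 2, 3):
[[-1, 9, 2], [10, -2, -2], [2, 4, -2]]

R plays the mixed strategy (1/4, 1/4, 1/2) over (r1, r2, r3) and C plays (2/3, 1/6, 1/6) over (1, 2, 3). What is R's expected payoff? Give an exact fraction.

21/8

Against (2/3, 1/6, 1/6), each row's expected payoff is r1: 7/6; r2: 6; r3: 5/3.
Taking the (1/4, 1/4, 1/2)-weighted average: (1/4)·(7/6) + (1/4)·(6) + (1/2)·(5/3) = 21/8.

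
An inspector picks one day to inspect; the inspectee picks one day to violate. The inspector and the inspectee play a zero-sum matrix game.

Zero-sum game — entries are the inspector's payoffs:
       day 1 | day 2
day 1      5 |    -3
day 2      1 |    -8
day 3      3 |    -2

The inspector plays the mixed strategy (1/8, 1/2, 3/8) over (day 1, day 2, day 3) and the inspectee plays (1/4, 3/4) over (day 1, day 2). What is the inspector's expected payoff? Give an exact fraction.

-105/32

Against (1/4, 3/4), each row's expected payoff is day 1: -1; day 2: -23/4; day 3: -3/4.
Taking the (1/8, 1/2, 3/8)-weighted average: (1/8)·(-1) + (1/2)·(-23/4) + (3/8)·(-3/4) = -105/32.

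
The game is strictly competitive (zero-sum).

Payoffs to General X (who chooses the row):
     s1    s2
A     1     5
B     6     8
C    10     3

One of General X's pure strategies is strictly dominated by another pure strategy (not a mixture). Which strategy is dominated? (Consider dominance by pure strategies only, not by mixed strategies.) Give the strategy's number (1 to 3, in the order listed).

1

Compare A with B: 6 > 1, 8 > 5.
So B strictly dominates A for General X; A is strictly dominated.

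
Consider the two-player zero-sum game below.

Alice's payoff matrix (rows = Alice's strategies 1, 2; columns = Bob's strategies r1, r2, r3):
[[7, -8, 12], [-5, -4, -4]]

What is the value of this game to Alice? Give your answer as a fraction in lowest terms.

Column r3 is strictly dominated by r1 for Bob (it gives Alice more in every row).
The remaining 2×2 game on (1, 2) × (r1, r2) has no saddle point. Let Alice play 1 with probability p; indifference gives 7p − 5(1−p) = −8p − 4(1−p), so p = 1/16.
Similarly Bob's optimal q on r1 is 1/4, and the value is 7·(1/4) + (-8)·(3/4) = -17/4.

-17/4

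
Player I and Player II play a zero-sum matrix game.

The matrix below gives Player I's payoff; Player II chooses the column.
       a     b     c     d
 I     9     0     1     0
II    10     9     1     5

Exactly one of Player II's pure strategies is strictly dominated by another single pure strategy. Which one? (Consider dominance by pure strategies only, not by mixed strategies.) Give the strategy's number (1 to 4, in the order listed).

Player II prefers columns that give Player I less. Compare a with b: 0 < 9, 9 < 10.
So b strictly dominates a for Player II; a is strictly dominated.

1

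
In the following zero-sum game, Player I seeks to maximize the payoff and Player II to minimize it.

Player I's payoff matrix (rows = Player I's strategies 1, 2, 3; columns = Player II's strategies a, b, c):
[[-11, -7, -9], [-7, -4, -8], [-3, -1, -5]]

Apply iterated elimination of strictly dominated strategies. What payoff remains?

Row 2 is strictly dominated by row 3 (-3>-7, -1>-4, -5>-8); eliminate 2.
Row 1 is strictly dominated by row 3 (-3>-11, -1>-7, -5>-9); eliminate 1.
Column b is strictly dominated by a for Player II (-3<-1); eliminate b.
Column a is strictly dominated by c for Player II (-5<-3); eliminate a.
Only (3, c) remains, with payoff -5.

-5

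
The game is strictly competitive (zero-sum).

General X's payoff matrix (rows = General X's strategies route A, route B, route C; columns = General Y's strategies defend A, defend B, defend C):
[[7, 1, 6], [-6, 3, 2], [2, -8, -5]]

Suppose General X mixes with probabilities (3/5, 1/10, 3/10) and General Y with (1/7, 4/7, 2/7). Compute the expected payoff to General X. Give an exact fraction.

Against (1/7, 4/7, 2/7), each row's expected payoff is route A: 23/7; route B: 10/7; route C: -40/7.
Taking the (3/5, 1/10, 3/10)-weighted average: (3/5)·(23/7) + (1/10)·(10/7) + (3/10)·(-40/7) = 2/5.

2/5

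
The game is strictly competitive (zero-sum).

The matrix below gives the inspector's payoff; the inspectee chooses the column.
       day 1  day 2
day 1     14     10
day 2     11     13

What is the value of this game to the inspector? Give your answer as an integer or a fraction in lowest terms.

Row minima are 10 and 11, so the inspector's maximin is 11; column maxima are 14 and 13, so the inspectee's minimax is 13. These differ, so the equilibrium is in mixed strategies.
Let the inspector play day 1 with probability p. The inspectee is indifferent when 14p + 11(1−p) = 10p + 13(1−p), giving p = 1/3.
Let the inspectee play day 1 with probability q. The inspector is indifferent when 14q + 10(1−q) = 11q + 13(1−q), giving q = 1/2.
The value is 14·(1/2) + (10)·(1/2) = 12.

12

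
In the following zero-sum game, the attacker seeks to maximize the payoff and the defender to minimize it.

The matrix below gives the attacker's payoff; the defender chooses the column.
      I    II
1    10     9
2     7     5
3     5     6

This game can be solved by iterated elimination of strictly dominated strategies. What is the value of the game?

9

Row 3 is strictly dominated by row 1 (10>5, 9>6); eliminate 3.
Row 2 is strictly dominated by row 1 (10>7, 9>5); eliminate 2.
Column I is strictly dominated by II for the defender (9<10); eliminate I.
Only (1, II) remains, with payoff 9.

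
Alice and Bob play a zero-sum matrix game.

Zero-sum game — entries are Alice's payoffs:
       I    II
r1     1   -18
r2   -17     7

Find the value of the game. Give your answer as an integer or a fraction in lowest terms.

-299/43

Row minima are -18 and -17, so Alice's maximin is -17; column maxima are 1 and 7, so Bob's minimax is 1. These differ, so the equilibrium is in mixed strategies.
Let Alice play r1 with probability p. Bob is indifferent when p − 17(1−p) = −18p + 7(1−p), giving p = 24/43.
Let Bob play I with probability q. Alice is indifferent when q − 18(1−q) = −17q + 7(1−q), giving q = 25/43.
The value is 1·(25/43) + (-18)·(18/43) = -299/43.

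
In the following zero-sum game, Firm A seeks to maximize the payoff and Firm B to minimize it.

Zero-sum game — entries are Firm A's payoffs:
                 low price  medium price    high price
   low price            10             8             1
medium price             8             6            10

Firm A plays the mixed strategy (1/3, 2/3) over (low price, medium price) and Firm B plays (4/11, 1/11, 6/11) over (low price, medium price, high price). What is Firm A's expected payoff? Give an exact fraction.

250/33

Against (4/11, 1/11, 6/11), each row's expected payoff is low price: 54/11; medium price: 98/11.
Taking the (1/3, 2/3)-weighted average: (1/3)·(54/11) + (2/3)·(98/11) = 250/33.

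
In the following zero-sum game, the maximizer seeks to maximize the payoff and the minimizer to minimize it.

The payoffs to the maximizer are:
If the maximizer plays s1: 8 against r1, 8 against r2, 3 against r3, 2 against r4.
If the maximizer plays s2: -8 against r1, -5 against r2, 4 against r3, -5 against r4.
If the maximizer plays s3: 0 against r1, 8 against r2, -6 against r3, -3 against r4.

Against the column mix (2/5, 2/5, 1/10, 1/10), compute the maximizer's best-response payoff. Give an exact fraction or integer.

69/10

s1: (8)·(2/5) + (8)·(2/5) + (3)·(1/10) + (2)·(1/10) = 69/10.
s2: (-8)·(2/5) + (-5)·(2/5) + (4)·(1/10) + (-5)·(1/10) = -53/10.
s3: (0)·(2/5) + (8)·(2/5) + (-6)·(1/10) + (-3)·(1/10) = 23/10.
The best pure response is s1 with expected payoff 69/10.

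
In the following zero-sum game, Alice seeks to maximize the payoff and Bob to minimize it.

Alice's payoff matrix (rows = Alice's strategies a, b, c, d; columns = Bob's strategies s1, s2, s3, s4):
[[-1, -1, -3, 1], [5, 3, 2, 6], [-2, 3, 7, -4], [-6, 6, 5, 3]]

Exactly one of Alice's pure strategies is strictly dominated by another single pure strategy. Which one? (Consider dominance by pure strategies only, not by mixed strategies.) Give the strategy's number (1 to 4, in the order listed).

1

Compare a with b: 5 > -1, 3 > -1, 2 > -3, 6 > 1.
So b strictly dominates a for Alice; a is strictly dominated.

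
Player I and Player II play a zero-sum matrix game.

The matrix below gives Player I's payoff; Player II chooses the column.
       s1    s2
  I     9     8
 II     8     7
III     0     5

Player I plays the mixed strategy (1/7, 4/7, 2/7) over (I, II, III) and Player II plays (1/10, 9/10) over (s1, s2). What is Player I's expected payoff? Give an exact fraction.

Against (1/10, 9/10), each row's expected payoff is I: 81/10; II: 71/10; III: 9/2.
Taking the (1/7, 4/7, 2/7)-weighted average: (1/7)·(81/10) + (4/7)·(71/10) + (2/7)·(9/2) = 13/2.

13/2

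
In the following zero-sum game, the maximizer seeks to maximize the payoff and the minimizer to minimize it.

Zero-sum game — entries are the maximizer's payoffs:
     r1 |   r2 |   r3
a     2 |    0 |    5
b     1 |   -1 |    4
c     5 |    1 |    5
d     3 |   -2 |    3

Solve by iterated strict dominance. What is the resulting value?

1

Row b is strictly dominated by row a (2>1, 0>-1, 5>4); eliminate b.
Column r3 is strictly dominated by r2 for the minimizer (0<5, 1<5, -2<3); eliminate r3.
Column r1 is strictly dominated by r2 for the minimizer (0<2, 1<5, -2<3); eliminate r1.
Row a is strictly dominated by row c (1>0); eliminate a.
Row d is strictly dominated by row c (1>-2); eliminate d.
Only (c, r2) remains, with payoff 1.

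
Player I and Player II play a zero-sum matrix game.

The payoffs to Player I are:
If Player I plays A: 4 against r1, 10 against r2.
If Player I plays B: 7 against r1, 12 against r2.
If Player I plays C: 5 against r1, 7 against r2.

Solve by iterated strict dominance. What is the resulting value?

7

Row A is strictly dominated by row B (7>4, 12>10); eliminate A.
Column r2 is strictly dominated by r1 for Player II (7<12, 5<7); eliminate r2.
Row C is strictly dominated by row B (7>5); eliminate C.
Only (B, r1) remains, with payoff 7.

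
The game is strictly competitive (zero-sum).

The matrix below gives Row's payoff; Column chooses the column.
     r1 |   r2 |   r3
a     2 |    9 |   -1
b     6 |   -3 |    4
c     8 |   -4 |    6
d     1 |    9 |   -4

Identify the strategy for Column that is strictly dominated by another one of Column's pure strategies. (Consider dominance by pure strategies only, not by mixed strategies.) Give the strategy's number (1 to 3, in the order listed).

1

Column prefers columns that give Row less. Compare r1 with r3: -1 < 2, 4 < 6, 6 < 8, -4 < 1.
So r3 strictly dominates r1 for Column; r1 is strictly dominated.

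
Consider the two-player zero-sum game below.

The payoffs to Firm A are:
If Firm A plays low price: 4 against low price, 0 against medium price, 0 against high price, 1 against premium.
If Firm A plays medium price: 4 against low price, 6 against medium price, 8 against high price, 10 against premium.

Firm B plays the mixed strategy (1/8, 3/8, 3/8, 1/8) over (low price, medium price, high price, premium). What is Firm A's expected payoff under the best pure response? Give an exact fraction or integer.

7

low price: (4)·(1/8) + (0)·(3/8) + (0)·(3/8) + (1)·(1/8) = 5/8.
medium price: (4)·(1/8) + (6)·(3/8) + (8)·(3/8) + (10)·(1/8) = 7.
The best pure response is medium price with expected payoff 7.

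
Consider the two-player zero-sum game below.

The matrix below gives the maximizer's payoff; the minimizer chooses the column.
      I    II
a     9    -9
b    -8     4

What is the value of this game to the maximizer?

-6/5

Row minima are -9 and -8, so the maximizer's maximin is -8; column maxima are 9 and 4, so the minimizer's minimax is 4. These differ, so the equilibrium is in mixed strategies.
Let the maximizer play a with probability p. The minimizer is indifferent when 9p − 8(1−p) = −9p + 4(1−p), giving p = 2/5.
Let the minimizer play I with probability q. The maximizer is indifferent when 9q − 9(1−q) = −8q + 4(1−q), giving q = 13/30.
The value is 9·(13/30) + (-9)·(17/30) = -6/5.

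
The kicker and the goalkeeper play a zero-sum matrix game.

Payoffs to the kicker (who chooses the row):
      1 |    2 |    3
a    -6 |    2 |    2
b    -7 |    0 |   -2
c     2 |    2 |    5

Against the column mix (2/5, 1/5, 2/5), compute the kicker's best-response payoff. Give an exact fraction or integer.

a: (-6)·(2/5) + (2)·(1/5) + (2)·(2/5) = -6/5.
b: (-7)·(2/5) + (0)·(1/5) + (-2)·(2/5) = -18/5.
c: (2)·(2/5) + (2)·(1/5) + (5)·(2/5) = 16/5.
The best pure response is c with expected payoff 16/5.

16/5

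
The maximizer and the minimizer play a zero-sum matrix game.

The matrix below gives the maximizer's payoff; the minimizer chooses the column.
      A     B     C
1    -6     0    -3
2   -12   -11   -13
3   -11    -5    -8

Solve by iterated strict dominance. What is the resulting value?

-6

Column B is strictly dominated by A for the minimizer (-6<0, -12<-11, -11<-5); eliminate B.
Row 3 is strictly dominated by row 1 (-6>-11, -3>-8); eliminate 3.
Row 2 is strictly dominated by row 1 (-6>-12, -3>-13); eliminate 2.
Column C is strictly dominated by A for the minimizer (-6<-3); eliminate C.
Only (1, A) remains, with payoff -6.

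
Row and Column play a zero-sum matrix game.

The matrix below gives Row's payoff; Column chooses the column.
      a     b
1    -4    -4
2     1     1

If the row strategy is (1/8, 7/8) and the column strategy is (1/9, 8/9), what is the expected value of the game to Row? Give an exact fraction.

Against (1/9, 8/9), each row's expected payoff is 1: -4; 2: 1.
Taking the (1/8, 7/8)-weighted average: (1/8)·(-4) + (7/8)·(1) = 3/8.

3/8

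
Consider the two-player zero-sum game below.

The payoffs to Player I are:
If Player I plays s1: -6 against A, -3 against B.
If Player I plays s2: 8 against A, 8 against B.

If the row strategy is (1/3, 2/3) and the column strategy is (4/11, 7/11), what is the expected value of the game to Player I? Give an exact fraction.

Against (4/11, 7/11), each row's expected payoff is s1: -45/11; s2: 8.
Taking the (1/3, 2/3)-weighted average: (1/3)·(-45/11) + (2/3)·(8) = 131/33.

131/33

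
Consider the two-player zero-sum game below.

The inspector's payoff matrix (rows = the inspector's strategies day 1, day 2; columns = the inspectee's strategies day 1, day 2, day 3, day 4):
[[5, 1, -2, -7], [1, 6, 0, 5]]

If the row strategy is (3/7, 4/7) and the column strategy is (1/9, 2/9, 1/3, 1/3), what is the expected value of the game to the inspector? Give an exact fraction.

52/63

Against (1/9, 2/9, 1/3, 1/3), each row's expected payoff is day 1: -20/9; day 2: 28/9.
Taking the (3/7, 4/7)-weighted average: (3/7)·(-20/9) + (4/7)·(28/9) = 52/63.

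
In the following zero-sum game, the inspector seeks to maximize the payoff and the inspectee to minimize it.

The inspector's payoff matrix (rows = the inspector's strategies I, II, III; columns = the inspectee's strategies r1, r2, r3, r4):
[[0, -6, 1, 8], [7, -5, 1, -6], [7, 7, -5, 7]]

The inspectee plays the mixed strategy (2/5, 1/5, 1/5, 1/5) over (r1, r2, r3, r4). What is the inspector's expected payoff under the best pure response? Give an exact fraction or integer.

I: (0)·(2/5) + (-6)·(1/5) + (1)·(1/5) + (8)·(1/5) = 3/5.
II: (7)·(2/5) + (-5)·(1/5) + (1)·(1/5) + (-6)·(1/5) = 4/5.
III: (7)·(2/5) + (7)·(1/5) + (-5)·(1/5) + (7)·(1/5) = 23/5.
The best pure response is III with expected payoff 23/5.

23/5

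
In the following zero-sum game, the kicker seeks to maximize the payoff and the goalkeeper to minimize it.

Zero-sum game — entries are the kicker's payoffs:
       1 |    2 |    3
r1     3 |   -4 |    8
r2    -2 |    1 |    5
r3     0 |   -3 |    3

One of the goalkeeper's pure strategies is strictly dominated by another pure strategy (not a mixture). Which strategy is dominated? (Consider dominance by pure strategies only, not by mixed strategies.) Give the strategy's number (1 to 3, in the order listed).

3

The goalkeeper prefers columns that give the kicker less. Compare 3 with 1: 3 < 8, -2 < 5, 0 < 3.
So 1 strictly dominates 3 for the goalkeeper; 3 is strictly dominated.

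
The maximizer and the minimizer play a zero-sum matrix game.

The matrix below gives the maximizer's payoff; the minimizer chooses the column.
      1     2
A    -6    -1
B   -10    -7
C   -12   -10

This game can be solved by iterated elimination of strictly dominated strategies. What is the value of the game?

-6

Row B is strictly dominated by row A (-6>-10, -1>-7); eliminate B.
Column 2 is strictly dominated by 1 for the minimizer (-6<-1, -12<-10); eliminate 2.
Row C is strictly dominated by row A (-6>-12); eliminate C.
Only (A, 1) remains, with payoff -6.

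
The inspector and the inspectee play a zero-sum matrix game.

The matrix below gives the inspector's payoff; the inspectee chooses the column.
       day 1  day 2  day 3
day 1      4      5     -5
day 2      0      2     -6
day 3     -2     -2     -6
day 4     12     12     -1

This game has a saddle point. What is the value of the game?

Row minima: -5, -6, -6, -1 → the inspector's maximin is -1.
Column maxima: 12, 12, -1 → the inspectee's minimax is -1.
They coincide at (day 4, day 3), so the value is -1.

-1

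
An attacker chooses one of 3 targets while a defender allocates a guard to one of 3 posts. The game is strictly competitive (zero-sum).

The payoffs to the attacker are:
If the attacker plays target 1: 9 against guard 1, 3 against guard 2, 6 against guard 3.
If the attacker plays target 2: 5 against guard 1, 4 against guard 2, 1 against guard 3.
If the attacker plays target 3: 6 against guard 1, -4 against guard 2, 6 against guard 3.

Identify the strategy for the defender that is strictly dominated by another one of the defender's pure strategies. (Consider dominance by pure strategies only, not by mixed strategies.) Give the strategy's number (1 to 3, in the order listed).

The defender prefers columns that give the attacker less. Compare guard 1 with guard 2: 3 < 9, 4 < 5, -4 < 6.
So guard 2 strictly dominates guard 1 for the defender; guard 1 is strictly dominated.

1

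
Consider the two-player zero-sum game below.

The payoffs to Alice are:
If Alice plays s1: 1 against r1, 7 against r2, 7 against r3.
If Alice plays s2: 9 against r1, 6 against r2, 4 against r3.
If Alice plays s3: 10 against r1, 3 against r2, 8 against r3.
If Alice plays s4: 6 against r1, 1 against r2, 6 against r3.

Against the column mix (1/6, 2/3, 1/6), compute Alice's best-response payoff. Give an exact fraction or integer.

s1: (1)·(1/6) + (7)·(2/3) + (7)·(1/6) = 6.
s2: (9)·(1/6) + (6)·(2/3) + (4)·(1/6) = 37/6.
s3: (10)·(1/6) + (3)·(2/3) + (8)·(1/6) = 5.
s4: (6)·(1/6) + (1)·(2/3) + (6)·(1/6) = 8/3.
The best pure response is s2 with expected payoff 37/6.

37/6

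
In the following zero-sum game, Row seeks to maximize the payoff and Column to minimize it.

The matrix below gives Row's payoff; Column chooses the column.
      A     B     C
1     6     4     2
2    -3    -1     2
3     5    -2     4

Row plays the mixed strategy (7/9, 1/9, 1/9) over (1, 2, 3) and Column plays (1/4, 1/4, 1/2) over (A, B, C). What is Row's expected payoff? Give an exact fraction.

109/36

Against (1/4, 1/4, 1/2), each row's expected payoff is 1: 7/2; 2: 0; 3: 11/4.
Taking the (7/9, 1/9, 1/9)-weighted average: (7/9)·(7/2) + (1/9)·(0) + (1/9)·(11/4) = 109/36.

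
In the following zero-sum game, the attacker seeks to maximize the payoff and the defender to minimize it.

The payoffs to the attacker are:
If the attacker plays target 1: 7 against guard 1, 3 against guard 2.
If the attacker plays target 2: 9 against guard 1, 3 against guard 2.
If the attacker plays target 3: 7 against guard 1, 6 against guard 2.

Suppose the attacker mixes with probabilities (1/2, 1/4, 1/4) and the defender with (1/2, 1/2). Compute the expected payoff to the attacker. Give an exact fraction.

45/8

Against (1/2, 1/2), each row's expected payoff is target 1: 5; target 2: 6; target 3: 13/2.
Taking the (1/2, 1/4, 1/4)-weighted average: (1/2)·(5) + (1/4)·(6) + (1/4)·(13/2) = 45/8.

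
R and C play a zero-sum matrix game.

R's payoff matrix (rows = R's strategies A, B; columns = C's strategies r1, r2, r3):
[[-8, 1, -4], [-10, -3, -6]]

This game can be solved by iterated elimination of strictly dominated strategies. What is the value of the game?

-8

Row B is strictly dominated by row A (-8>-10, 1>-3, -4>-6); eliminate B.
Column r3 is strictly dominated by r1 for C (-8<-4); eliminate r3.
Column r2 is strictly dominated by r1 for C (-8<1); eliminate r2.
Only (A, r1) remains, with payoff -8.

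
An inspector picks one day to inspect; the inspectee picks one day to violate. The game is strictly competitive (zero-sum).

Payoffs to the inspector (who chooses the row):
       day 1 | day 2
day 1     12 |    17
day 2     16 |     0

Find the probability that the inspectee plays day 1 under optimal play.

Row minima are 12 and 0, so the inspector's maximin is 12; column maxima are 16 and 17, so the inspectee's minimax is 16. These differ, so the equilibrium is in mixed strategies.
Let the inspectee play day 1 with probability q. The inspector is indifferent when 12q + 17(1−q) = 16q, giving q = 17/21.

17/21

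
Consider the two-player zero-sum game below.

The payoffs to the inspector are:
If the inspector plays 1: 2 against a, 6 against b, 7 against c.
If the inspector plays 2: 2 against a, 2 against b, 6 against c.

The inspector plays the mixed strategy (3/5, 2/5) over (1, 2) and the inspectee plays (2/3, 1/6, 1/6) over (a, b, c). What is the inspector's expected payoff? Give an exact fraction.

Against (2/3, 1/6, 1/6), each row's expected payoff is 1: 7/2; 2: 8/3.
Taking the (3/5, 2/5)-weighted average: (3/5)·(7/2) + (2/5)·(8/3) = 19/6.

19/6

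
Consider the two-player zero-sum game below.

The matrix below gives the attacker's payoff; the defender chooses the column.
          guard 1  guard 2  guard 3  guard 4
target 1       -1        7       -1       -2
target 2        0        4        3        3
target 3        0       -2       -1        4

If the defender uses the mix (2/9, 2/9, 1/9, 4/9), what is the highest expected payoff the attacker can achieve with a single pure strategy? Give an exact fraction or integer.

23/9

target 1: (-1)·(2/9) + (7)·(2/9) + (-1)·(1/9) + (-2)·(4/9) = 1/3.
target 2: (0)·(2/9) + (4)·(2/9) + (3)·(1/9) + (3)·(4/9) = 23/9.
target 3: (0)·(2/9) + (-2)·(2/9) + (-1)·(1/9) + (4)·(4/9) = 11/9.
The best pure response is target 2 with expected payoff 23/9.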